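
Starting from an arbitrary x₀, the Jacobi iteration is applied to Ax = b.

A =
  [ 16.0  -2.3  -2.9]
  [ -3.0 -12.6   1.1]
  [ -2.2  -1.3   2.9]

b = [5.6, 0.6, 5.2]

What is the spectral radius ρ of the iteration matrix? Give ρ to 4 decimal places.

0.4080

Diagonal D = diag(16, -12.6, 2.9); L, U strict lower/upper.
T_J = -D⁻¹(L+U): T[2,1] = -(-1.3)/(2.9) = +0.4483; T[2,2] = 0.
  T[0,:] = [+0.0000  +0.1437  +0.1812]
  T[1,:] = [-0.2381  +0.0000  +0.0873]
  T[2,:] = [+0.7586  +0.4483  +0.0000]
eigenvalue magnitudes: 0.4080, 0.3365, 0.0716.
ρ(T) = max|λ| = 0.4080; 0.4080 < 1 ⇒ converges.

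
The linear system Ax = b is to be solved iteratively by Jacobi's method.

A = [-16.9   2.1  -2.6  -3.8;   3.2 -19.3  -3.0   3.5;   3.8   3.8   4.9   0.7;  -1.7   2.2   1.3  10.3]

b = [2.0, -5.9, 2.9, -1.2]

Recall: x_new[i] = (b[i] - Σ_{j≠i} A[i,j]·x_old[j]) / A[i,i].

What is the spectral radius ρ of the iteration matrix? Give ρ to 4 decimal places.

A = D + L + U where D = diag(-16.9, -19.3, 4.9, 10.3).
T_J = -D⁻¹(L+U): T[0,1] = -(2.1)/(-16.9) = +0.1243; T[0,0] = 0.
  T[0,:] = [+0.0000, +0.1243, -0.1538, -0.2249]
  T[1,:] = [+0.1658, +0.0000, -0.1554, +0.1813]
  T[2,:] = [-0.7755, -0.7755, +0.0000, -0.1429]
  T[3,:] = [+0.1650, -0.2136, -0.1262, +0.0000]
|λ(T)| sorted: 0.5700, 0.4400, 0.2551, 0.2551.
ρ(T) = max|λ| = 0.5700; 0.5700 < 1: convergent.

0.5700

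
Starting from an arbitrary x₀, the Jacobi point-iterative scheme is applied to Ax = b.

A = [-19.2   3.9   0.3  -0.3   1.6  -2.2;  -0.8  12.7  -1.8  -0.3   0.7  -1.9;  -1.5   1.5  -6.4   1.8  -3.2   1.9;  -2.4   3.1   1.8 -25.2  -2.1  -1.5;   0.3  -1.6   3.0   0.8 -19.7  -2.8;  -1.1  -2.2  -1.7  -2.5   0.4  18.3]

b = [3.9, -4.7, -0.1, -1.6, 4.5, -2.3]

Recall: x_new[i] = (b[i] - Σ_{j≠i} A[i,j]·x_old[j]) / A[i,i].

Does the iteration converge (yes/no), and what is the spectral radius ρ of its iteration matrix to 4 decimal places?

Write A = D+L+U with D = diag(-19.2, 12.7, -6.4, -25.2, -19.7, 18.3).
Jacobi: T = -D⁻¹(L+U), T[5,2] = -(-1.7)/(18.3) = +0.0929; T[5,5] = 0.
  T[0,:] = [+0.0000  +0.2031  +0.0156  -0.0156  +0.0833  -0.1146]
  T[1,:] = [+0.0630  +0.0000  +0.1417  +0.0236  -0.0551  +0.1496]
  T[2,:] = [-0.2344  +0.2344  +0.0000  +0.2812  -0.5000  +0.2969]
  T[3,:] = [-0.0952  +0.1230  +0.0714  +0.0000  -0.0833  -0.0595]
  T[4,:] = [+0.0152  -0.0812  +0.1523  +0.0406  +0.0000  -0.1421]
  T[5,:] = [+0.0601  +0.1202  +0.0929  +0.1366  -0.0219  +0.0000]
moduli |λ_i(T)| = 0.3560, 0.2294, 0.2294, 0.1744, 0.1744, 0.0042.
ρ(T) = max|λ| = 0.3560; 0.3560 < 1: convergent.

yes, ρ = 0.3560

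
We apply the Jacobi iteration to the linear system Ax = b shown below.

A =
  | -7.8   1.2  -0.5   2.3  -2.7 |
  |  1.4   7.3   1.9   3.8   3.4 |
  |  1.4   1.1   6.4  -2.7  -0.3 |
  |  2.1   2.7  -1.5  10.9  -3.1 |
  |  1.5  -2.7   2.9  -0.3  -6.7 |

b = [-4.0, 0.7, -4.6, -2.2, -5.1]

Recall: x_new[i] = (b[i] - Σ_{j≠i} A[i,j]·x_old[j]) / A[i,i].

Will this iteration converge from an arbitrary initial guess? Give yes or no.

A = D + L + U where D = diag(-7.8, 7.3, 6.4, 10.9, -6.7).
Jacobi T = -D⁻¹(L+U): T[2,3] = -(-2.7)/(6.4) = +0.4219; T[2,2] = 0.
  T[0,:] = [+0.0000  +0.1538  -0.0641  +0.2949  -0.3462]
  T[1,:] = [-0.1918  +0.0000  -0.2603  -0.5205  -0.4658]
  T[2,:] = [-0.2188  -0.1719  +0.0000  +0.4219  +0.0469]
  T[3,:] = [-0.1927  -0.2477  +0.1376  +0.0000  +0.2844]
  T[4,:] = [+0.2239  -0.4030  +0.4328  -0.0448  +0.0000]
|eigenvalues of T|: 0.8354, 0.4678, 0.4678, 0.4402, 0.0916.
spectral radius ρ = 0.8354; 0.8354 < 1: convergent.

yes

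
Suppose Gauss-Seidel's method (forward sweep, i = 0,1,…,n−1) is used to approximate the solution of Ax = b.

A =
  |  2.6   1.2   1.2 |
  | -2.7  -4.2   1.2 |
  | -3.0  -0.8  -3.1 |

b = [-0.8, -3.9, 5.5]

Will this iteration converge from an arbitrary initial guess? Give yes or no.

yes

Diagonal D = diag(2.6, -4.2, -3.1); L, U strict lower/upper.
T_GS = -(D+L)⁻¹U: row 0 first, T[0,1] = -(1.2)/(2.6) = -0.4615; later rows by forward substitution.
  T[0,:] = [+0.0000  -0.4615  -0.4615]
  T[1,:] = [+0.0000  +0.2967  +0.5824]
  T[2,:] = [+0.0000  +0.3701  +0.2963]
eigenvalue magnitudes: 0.7608, 0.1677, 0.0000.
ρ(T) = max|λ| = 0.7608; 0.7608 < 1 ⇒ converges.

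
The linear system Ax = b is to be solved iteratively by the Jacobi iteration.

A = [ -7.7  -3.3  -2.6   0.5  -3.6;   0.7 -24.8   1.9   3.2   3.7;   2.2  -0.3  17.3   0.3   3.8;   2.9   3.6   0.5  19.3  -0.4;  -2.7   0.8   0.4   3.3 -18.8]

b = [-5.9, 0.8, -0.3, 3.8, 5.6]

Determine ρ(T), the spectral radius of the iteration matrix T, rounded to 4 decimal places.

0.3637

Write A = D+L+U with D = diag(-7.7, -24.8, 17.3, 19.3, -18.8).
Jacobi: T = -D⁻¹(L+U), T[0,4] = -(-3.6)/(-7.7) = -0.4675; T[0,0] = 0.
  T[0,:] = [+0.0000 -0.4286 -0.3377 +0.0649 -0.4675]
  T[1,:] = [+0.0282 +0.0000 +0.0766 +0.1290 +0.1492]
  T[2,:] = [-0.1272 +0.0173 +0.0000 -0.0173 -0.2197]
  T[3,:] = [-0.1503 -0.1865 -0.0259 +0.0000 +0.0207]
  T[4,:] = [-0.1436 +0.0426 +0.0213 +0.1755 +0.0000]
eigenvalue magnitudes: 0.3637, 0.2586, 0.2296, 0.2296, 0.0945.
spectral radius ρ = 0.3637; 0.3637 < 1: convergent.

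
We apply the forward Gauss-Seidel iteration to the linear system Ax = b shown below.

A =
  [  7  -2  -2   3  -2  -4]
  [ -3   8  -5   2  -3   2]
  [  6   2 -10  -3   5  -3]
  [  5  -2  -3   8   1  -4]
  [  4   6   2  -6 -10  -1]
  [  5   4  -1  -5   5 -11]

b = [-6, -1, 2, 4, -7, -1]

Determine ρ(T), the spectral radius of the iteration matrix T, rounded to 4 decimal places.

1.1817

Split A = D + L + U, D = diag(7, 8, -10, 8, -10, -11).
GS T = -(D+L)⁻¹U: row 0 first, T[0,5] = -(-4)/(7) = +0.5714; later rows by forward substitution.
  T[0,:] = [+0.0000  +0.2857  +0.2857  -0.4286  +0.2857  +0.5714]
  T[1,:] = [+0.0000  +0.1071  +0.7321  -0.4107  +0.4821  -0.0357]
  T[2,:] = [+0.0000  +0.1929  +0.3179  -0.6393  +0.7679  +0.0357]
  T[3,:] = [+0.0000  -0.0795  +0.1237  -0.0746  +0.1049  +0.1473]
  T[4,:] = [+0.0000  +0.2648  +0.5429  -0.5010  +0.4942  +0.0259]
  T[5,:] = [+0.0000  +0.3078  +0.5578  -0.4799  +0.4123  +0.1883]
moduli |λ_i(T)| = 1.1817, 0.2580, 0.2580, 0.2471, 0.0157, 0.0000.
ρ(T) = max|λ| = 1.1817; 1.1817 > 1, so it fails to converge.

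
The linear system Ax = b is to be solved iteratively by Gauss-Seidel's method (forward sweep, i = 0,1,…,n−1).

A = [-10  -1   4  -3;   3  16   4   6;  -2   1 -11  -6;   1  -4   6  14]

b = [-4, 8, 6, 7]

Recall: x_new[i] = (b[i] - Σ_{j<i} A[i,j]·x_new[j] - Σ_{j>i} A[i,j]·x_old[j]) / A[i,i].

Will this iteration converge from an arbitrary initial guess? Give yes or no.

Split A = D + L + U, D = diag(-10, 16, -11, 14).
GS T = -(D+L)⁻¹U: row 0 first, T[0,1] = -(-1)/(-10) = -0.1000; later rows by forward substitution.
  T[0,:] = [+0.0000 -0.1000 +0.4000 -0.3000]
  T[1,:] = [+0.0000 +0.0188 -0.3250 -0.3187]
  T[2,:] = [+0.0000 +0.0199 -0.1023 -0.5199]
  T[3,:] = [+0.0000 +0.0040 -0.0776 +0.1532]
|λ(T)| sorted: 0.2634, 0.1723, 0.0215, 0.0000.
ρ(T) = max|λ| = 0.2634; 0.2634 < 1 ⇒ converges.

yes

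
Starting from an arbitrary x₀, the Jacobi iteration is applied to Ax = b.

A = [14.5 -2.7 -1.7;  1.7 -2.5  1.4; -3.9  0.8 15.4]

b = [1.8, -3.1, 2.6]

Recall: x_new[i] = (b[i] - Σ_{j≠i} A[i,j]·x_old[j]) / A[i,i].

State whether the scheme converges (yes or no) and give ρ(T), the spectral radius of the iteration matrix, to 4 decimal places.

yes, ρ = 0.4240

A = D + L + U where D = diag(14.5, -2.5, 15.4).
Jacobi T = -D⁻¹(L+U): T[0,2] = -(-1.7)/(14.5) = +0.1172; T[0,0] = 0.
  T[0,:] = [+0.0000  +0.1862  +0.1172]
  T[1,:] = [+0.6800  +0.0000  +0.5600]
  T[2,:] = [+0.2532  -0.0519  +0.0000]
moduli |λ_i(T)| = 0.4240, 0.2292, 0.2292.
spectral radius ρ = 0.4240; 0.4240 < 1 ⇒ converges.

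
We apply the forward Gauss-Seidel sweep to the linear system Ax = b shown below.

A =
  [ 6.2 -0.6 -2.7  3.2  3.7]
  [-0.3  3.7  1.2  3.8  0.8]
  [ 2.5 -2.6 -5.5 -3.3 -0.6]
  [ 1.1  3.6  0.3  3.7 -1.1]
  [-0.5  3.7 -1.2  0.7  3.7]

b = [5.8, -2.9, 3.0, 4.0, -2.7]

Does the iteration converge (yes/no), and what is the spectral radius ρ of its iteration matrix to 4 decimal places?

Let D = diag(6.2, 3.7, -5.5, 3.7, 3.7); L, U the strict triangles.
Gauss-Seidel: T = -(D+L)⁻¹U, row 0 first, T[0,1] = -(-0.6)/(6.2) = +0.0968; later rows by forward substitution.
  T[0,:] = [+0.0000 +0.0968 +0.4355 -0.5161 -0.5968]
  T[1,:] = [+0.0000 +0.0078 -0.2890 -1.0689 -0.2646]
  T[2,:] = [+0.0000 +0.0403 +0.3346 -0.3293 -0.2553]
  T[3,:] = [+0.0000 -0.0397 +0.1246 +1.2201 +0.7529]
  T[4,:] = [+0.0000 +0.0258 +0.4328 +0.6615 -0.0413]
moduli |λ_i(T)| = 1.4386, 0.4072, 0.3285, 0.0039, 0.0000.
spectral radius ρ = 1.4386; 1.4386 > 1, so it fails to converge.

no, ρ = 1.4386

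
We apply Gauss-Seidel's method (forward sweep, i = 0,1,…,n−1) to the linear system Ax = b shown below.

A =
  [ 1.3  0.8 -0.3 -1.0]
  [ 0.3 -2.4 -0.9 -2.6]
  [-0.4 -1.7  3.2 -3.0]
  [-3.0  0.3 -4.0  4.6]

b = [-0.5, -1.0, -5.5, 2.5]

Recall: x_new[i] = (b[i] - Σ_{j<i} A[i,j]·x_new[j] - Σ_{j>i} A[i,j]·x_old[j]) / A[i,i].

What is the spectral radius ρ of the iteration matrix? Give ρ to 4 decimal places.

A = D + L + U where D = diag(1.3, -2.4, 3.2, 4.6).
T_GS = -(D+L)⁻¹U: row 0 first, T[0,2] = -(-0.3)/(1.3) = +0.2308; later rows by forward substitution.
  T[0,:] = [+0.0000, -0.6154, +0.2308, +0.7692]
  T[1,:] = [+0.0000, -0.0769, -0.3462, -0.9872]
  T[2,:] = [+0.0000, -0.1178, -0.1550, +0.5092]
  T[3,:] = [+0.0000, -0.4987, +0.0383, +1.0088]
|λ(T)| sorted: 1.4015, 0.3173, 0.3173, 0.0000.
spectral radius ρ = 1.4015; 1.4015 > 1: divergent.

1.4015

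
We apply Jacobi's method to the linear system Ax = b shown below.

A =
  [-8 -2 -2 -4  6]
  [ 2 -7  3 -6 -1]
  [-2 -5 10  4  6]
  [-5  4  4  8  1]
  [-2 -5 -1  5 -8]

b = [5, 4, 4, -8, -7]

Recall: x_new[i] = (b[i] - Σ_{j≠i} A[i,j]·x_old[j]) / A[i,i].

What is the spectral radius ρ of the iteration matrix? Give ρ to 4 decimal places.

1.2801

Write A = D+L+U with D = diag(-8, -7, 10, 8, -8).
Jacobi: T = -D⁻¹(L+U), T[4,3] = -(5)/(-8) = +0.6250; T[4,4] = 0.
  T[0,:] = [+0.0000  -0.2500  -0.2500  -0.5000  +0.7500]
  T[1,:] = [+0.2857  +0.0000  +0.4286  -0.8571  -0.1429]
  T[2,:] = [+0.2000  +0.5000  +0.0000  -0.4000  -0.6000]
  T[3,:] = [+0.6250  -0.5000  -0.5000  +0.0000  -0.1250]
  T[4,:] = [-0.2500  -0.6250  -0.1250  +0.6250  +0.0000]
eigenvalue magnitudes: 1.2801, 0.8945, 0.8945, 0.5379, 0.2940.
spectral radius ρ = 1.2801; 1.2801 > 1: divergent.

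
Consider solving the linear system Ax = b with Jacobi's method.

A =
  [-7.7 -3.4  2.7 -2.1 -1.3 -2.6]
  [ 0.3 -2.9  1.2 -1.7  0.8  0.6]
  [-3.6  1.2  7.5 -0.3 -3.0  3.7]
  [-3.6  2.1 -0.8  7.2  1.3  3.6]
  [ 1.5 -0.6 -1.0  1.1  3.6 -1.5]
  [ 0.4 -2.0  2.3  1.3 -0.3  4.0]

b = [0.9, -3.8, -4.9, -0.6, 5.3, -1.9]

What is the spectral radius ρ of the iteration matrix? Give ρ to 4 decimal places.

Let D = diag(-7.7, -2.9, 7.5, 7.2, 3.6, 4); L, U the strict triangles.
Jacobi T = -D⁻¹(L+U): T[4,5] = -(-1.5)/(3.6) = +0.4167; T[4,4] = 0.
  T[0,:] = [+0.0000  -0.4416  +0.3506  -0.2727  -0.1688  -0.3377]
  T[1,:] = [+0.1034  +0.0000  +0.4138  -0.5862  +0.2759  +0.2069]
  T[2,:] = [+0.4800  -0.1600  +0.0000  +0.0400  +0.4000  -0.4933]
  T[3,:] = [+0.5000  -0.2917  +0.1111  +0.0000  -0.1806  -0.5000]
  T[4,:] = [-0.4167  +0.1667  +0.2778  -0.3056  +0.0000  +0.4167]
  T[5,:] = [-0.1000  +0.5000  -0.5750  -0.3250  +0.0750  +0.0000]
|eigenvalues of T|: 1.1307, 0.8357, 0.3637, 0.3637, 0.3049, 0.2909.
spectral radius ρ = 1.1307; 1.1307 > 1 ⇒ diverges.

1.1307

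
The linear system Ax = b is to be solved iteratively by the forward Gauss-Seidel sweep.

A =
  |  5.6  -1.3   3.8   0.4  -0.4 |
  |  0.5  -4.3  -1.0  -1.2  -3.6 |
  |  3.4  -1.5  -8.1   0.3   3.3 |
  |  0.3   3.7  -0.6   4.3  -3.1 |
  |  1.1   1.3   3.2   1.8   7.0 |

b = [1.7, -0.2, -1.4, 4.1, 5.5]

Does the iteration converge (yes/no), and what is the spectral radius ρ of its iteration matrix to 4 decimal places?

yes, ρ = 0.7090

Let D = diag(5.6, -4.3, -8.1, 4.3, 7); L, U the strict triangles.
Gauss-Seidel: T = -(D+L)⁻¹U, row 0 first, T[0,4] = -(-0.4)/(5.6) = +0.0714; later rows by forward substitution.
  T[0,:] = [+0.0000  +0.2321  -0.6786  -0.0714  +0.0714]
  T[1,:] = [+0.0000  +0.0270  -0.3115  -0.2874  -0.8289]
  T[2,:] = [+0.0000  +0.0924  -0.2272  +0.0603  +0.5909]
  T[3,:] = [+0.0000  -0.0265  +0.2836  +0.2607  +1.5116]
  T[4,:] = [+0.0000  -0.0769  +0.1954  -0.0300  -0.5161]
|eigenvalues of T|: 0.7090, 0.3646, 0.1026, 0.0085, 0.0000.
ρ(T) = max|λ| = 0.7090; 0.7090 < 1 ⇒ converges.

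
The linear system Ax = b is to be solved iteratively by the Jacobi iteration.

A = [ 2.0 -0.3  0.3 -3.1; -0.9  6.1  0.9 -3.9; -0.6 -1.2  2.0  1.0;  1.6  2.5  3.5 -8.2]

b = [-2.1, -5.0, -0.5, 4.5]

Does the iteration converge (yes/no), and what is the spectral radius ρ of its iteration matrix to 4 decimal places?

yes, ρ = 0.8949

A = D + L + U where D = diag(2, 6.1, 2, -8.2).
T_J = -D⁻¹(L+U): T[2,1] = -(-1.2)/(2) = +0.6000; T[2,2] = 0.
  T[0,:] = [+0.0000 +0.1500 -0.1500 +1.5500]
  T[1,:] = [+0.1475 +0.0000 -0.1475 +0.6393]
  T[2,:] = [+0.3000 +0.6000 +0.0000 -0.5000]
  T[3,:] = [+0.1951 +0.3049 +0.4268 +0.0000]
|λ(T)| sorted: 0.8949, 0.7027, 0.7027, 0.1913.
ρ = 0.8949; 0.8949 < 1: convergent.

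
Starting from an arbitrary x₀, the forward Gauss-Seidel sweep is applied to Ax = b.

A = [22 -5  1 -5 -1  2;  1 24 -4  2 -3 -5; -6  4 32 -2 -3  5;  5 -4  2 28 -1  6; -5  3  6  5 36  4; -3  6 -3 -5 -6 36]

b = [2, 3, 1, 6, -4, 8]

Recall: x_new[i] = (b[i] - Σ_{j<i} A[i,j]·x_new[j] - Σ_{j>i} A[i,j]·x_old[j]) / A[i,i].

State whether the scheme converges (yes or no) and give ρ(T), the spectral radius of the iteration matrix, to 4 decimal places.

Write A = D+L+U with D = diag(22, 24, 32, 28, 36, 36).
Gauss-Seidel: T = -(D+L)⁻¹U, row 0 first, T[0,2] = -(1)/(22) = -0.0455; later rows by forward substitution.
  T[0,:] = [+0.0000, +0.2273, -0.0455, +0.2273, +0.0455, -0.0909]
  T[1,:] = [+0.0000, -0.0095, +0.1686, -0.0928, +0.1231, +0.2121]
  T[2,:] = [+0.0000, +0.0438, -0.0296, +0.1167, +0.0869, -0.1998]
  T[3,:] = [+0.0000, -0.0451, +0.0343, -0.0622, +0.0390, -0.1535]
  T[4,:] = [+0.0000, +0.0313, -0.0202, +0.0285, -0.0238, -0.0868]
  T[5,:] = [+0.0000, +0.0231, -0.0329, +0.0402, -0.0080, -0.0954]
|roots of det(T-λI)|: 0.2277, 0.0789, 0.0688, 0.0266, 0.0238, 0.0000.
spectral radius ρ = 0.2277; 0.2277 < 1: convergent.

yes, ρ = 0.2277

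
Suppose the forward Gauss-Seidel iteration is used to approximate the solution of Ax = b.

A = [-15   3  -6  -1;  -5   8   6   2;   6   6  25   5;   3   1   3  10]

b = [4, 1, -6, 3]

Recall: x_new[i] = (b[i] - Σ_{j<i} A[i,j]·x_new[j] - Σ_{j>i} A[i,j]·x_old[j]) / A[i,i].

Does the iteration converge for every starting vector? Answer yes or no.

Diagonal D = diag(-15, 8, 25, 10); L, U strict lower/upper.
GS T = -(D+L)⁻¹U: row 0 first, T[0,1] = -(3)/(-15) = +0.2000; later rows by forward substitution.
  T[0,:] = [+0.0000 +0.2000 -0.4000 -0.0667]
  T[1,:] = [+0.0000 +0.1250 -1.0000 -0.2917]
  T[2,:] = [+0.0000 -0.0780 +0.3360 -0.1140]
  T[3,:] = [+0.0000 -0.0491 +0.1192 +0.0834]
|roots of det(T-λI)|: 0.5058, 0.1540, 0.1155, 0.0000.
spectral radius ρ = 0.5058; 0.5058 < 1: convergent.

yes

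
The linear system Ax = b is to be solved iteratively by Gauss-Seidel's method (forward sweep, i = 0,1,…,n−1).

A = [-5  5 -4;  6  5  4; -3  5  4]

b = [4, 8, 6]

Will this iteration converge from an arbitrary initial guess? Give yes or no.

no

Split A = D + L + U, D = diag(-5, 5, 4).
Gauss-Seidel: T = -(D+L)⁻¹U, row 0 first, T[0,1] = -(5)/(-5) = +1.0000; later rows by forward substitution.
  T[0,:] = [+0.0000  +1.0000  -0.8000]
  T[1,:] = [+0.0000  -1.2000  +0.1600]
  T[2,:] = [+0.0000  +2.2500  -0.8000]
|roots of det(T-λI)|: 1.6325, 0.3675, 0.0000.
spectral radius ρ = 1.6325; 1.6325 > 1: divergent.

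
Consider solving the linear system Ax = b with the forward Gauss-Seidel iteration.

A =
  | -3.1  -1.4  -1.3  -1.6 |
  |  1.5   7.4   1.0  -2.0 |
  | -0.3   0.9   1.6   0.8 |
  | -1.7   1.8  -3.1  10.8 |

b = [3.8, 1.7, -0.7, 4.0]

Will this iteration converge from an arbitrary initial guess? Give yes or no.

yes

Let D = diag(-3.1, 7.4, 1.6, 10.8); L, U the strict triangles.
Gauss-Seidel: T = -(D+L)⁻¹U, row 0 first, T[0,3] = -(-1.6)/(-3.1) = -0.5161; later rows by forward substitution.
  T[0,:] = [+0.0000, -0.4516, -0.4194, -0.5161]
  T[1,:] = [+0.0000, +0.0915, -0.0501, +0.3749]
  T[2,:] = [+0.0000, -0.1362, -0.0504, -0.8077]
  T[3,:] = [+0.0000, -0.1254, -0.0721, -0.3755]
|λ(T)| sorted: 0.4445, 0.1040, 0.1040, 0.0000.
ρ(T) = max|λ| = 0.4445; 0.4445 < 1 ⇒ converges.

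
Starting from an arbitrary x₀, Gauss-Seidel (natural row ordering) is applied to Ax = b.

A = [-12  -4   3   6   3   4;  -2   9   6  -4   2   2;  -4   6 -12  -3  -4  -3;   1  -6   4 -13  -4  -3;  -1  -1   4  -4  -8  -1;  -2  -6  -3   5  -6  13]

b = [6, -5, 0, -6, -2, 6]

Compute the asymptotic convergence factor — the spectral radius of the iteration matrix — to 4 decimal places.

0.8662

Write A = D+L+U with D = diag(-12, 9, -12, -13, -8, 13).
T_GS = -(D+L)⁻¹U: row 0 first, T[0,5] = -(4)/(-12) = +0.3333; later rows by forward substitution.
  T[0,:] = [+0.0000, -0.3333, +0.2500, +0.5000, +0.2500, +0.3333]
  T[1,:] = [+0.0000, -0.0741, -0.6111, +0.5556, -0.1667, -0.1481]
  T[2,:] = [+0.0000, +0.0741, -0.3889, -0.1389, -0.5000, -0.4352]
  T[3,:] = [+0.0000, +0.0313, +0.1816, -0.2607, -0.3654, -0.2707]
  T[4,:] = [+0.0000, +0.0723, -0.2401, -0.0710, -0.0777, -0.2304]
  T[5,:] = [+0.0000, -0.0471, -0.5140, +0.3688, -0.0492, -0.1198]
|λ(T)| sorted: 0.8662, 0.2385, 0.2385, 0.0817, 0.0817, 0.0000.
spectral radius ρ = 0.8662; 0.8662 < 1: convergent.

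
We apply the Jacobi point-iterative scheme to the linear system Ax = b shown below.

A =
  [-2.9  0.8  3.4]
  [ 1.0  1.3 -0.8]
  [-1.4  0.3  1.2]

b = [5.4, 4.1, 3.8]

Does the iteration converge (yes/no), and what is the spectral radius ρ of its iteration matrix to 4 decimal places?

no, ρ = 1.1681

Write A = D+L+U with D = diag(-2.9, 1.3, 1.2).
Jacobi T = -D⁻¹(L+U): T[1,0] = -(1)/(1.3) = -0.7692; T[1,1] = 0.
  T[0,:] = [+0.0000, +0.2759, +1.1724]
  T[1,:] = [-0.7692, +0.0000, +0.6154]
  T[2,:] = [+1.1667, -0.2500, +0.0000]
eigenvalue magnitudes: 1.1681, 0.6022, 0.6022.
ρ(T) = max|λ| = 1.1681; 1.1681 > 1 ⇒ diverges.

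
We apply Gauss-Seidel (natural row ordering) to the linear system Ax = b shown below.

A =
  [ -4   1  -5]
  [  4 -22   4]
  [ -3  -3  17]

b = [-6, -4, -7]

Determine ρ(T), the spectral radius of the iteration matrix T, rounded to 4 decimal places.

0.2197

Split A = D + L + U, D = diag(-4, -22, 17).
GS T = -(D+L)⁻¹U: row 0 first, T[0,2] = -(-5)/(-4) = -1.2500; later rows by forward substitution.
  T[0,:] = [+0.0000  +0.2500  -1.2500]
  T[1,:] = [+0.0000  +0.0455  -0.0455]
  T[2,:] = [+0.0000  +0.0521  -0.2286]
|roots of det(T-λI)|: 0.2197, 0.0365, 0.0000.
ρ = 0.2197; 0.2197 < 1: convergent.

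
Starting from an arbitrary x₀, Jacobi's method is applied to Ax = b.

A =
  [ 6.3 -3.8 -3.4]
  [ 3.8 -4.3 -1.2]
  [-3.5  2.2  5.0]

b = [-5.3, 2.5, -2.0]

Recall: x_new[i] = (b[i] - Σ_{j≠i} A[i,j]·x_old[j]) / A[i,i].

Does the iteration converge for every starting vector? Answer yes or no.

Diagonal D = diag(6.3, -4.3, 5); L, U strict lower/upper.
Jacobi T = -D⁻¹(L+U): T[1,0] = -(3.8)/(-4.3) = +0.8837; T[1,1] = 0.
  T[0,:] = [+0.0000 +0.6032 +0.5397]
  T[1,:] = [+0.8837 +0.0000 -0.2791]
  T[2,:] = [+0.7000 -0.4400 +0.0000]
|eigenvalues of T|: 1.1484, 0.7850, 0.3635.
ρ(T) = max|λ| = 1.1484; 1.1484 > 1 ⇒ diverges.

no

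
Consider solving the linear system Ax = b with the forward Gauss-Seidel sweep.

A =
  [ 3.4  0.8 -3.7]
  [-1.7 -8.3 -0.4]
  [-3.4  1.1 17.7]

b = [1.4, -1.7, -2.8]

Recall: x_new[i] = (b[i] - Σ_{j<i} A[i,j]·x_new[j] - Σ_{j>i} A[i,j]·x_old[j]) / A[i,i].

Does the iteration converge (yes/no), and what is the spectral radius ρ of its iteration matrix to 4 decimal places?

yes, ρ = 0.2818

Diagonal D = diag(3.4, -8.3, 17.7); L, U strict lower/upper.
GS T = -(D+L)⁻¹U: row 0 first, T[0,2] = -(-3.7)/(3.4) = +1.0882; later rows by forward substitution.
  T[0,:] = [+0.0000, -0.2353, +1.0882]
  T[1,:] = [+0.0000, +0.0482, -0.2711]
  T[2,:] = [+0.0000, -0.0482, +0.2259]
|eigenvalues of T|: 0.2818, 0.0077, 0.0000.
ρ = 0.2818; 0.2818 < 1: convergent.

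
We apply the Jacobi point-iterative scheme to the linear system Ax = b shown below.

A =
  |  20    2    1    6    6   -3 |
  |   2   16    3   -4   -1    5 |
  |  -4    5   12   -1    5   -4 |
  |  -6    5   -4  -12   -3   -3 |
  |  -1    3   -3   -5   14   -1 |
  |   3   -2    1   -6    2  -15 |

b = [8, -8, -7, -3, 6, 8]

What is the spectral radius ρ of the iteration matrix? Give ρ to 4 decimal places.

0.9194

Let D = diag(20, 16, 12, -12, 14, -15); L, U the strict triangles.
Jacobi: T = -D⁻¹(L+U), T[2,0] = -(-4)/(12) = +0.3333; T[2,2] = 0.
  T[0,:] = [+0.0000  -0.1000  -0.0500  -0.3000  -0.3000  +0.1500]
  T[1,:] = [-0.1250  +0.0000  -0.1875  +0.2500  +0.0625  -0.3125]
  T[2,:] = [+0.3333  -0.4167  +0.0000  +0.0833  -0.4167  +0.3333]
  T[3,:] = [-0.5000  +0.4167  -0.3333  +0.0000  -0.2500  -0.2500]
  T[4,:] = [+0.0714  -0.2143  +0.2143  +0.3571  +0.0000  +0.0714]
  T[5,:] = [+0.2000  -0.1333  +0.0667  -0.4000  +0.1333  +0.0000]
eigenvalue magnitudes: 0.9194, 0.5354, 0.5354, 0.2164, 0.1860, 0.0421.
ρ = 0.9194; 0.9194 < 1, so it converges for any x₀.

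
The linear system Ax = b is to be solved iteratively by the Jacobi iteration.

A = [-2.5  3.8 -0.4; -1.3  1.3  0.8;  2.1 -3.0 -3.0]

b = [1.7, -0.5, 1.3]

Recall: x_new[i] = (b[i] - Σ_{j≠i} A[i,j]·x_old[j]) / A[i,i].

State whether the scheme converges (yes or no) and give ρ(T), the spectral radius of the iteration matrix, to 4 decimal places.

no, ρ = 1.5318

Split A = D + L + U, D = diag(-2.5, 1.3, -3).
T_J = -D⁻¹(L+U): T[1,0] = -(-1.3)/(1.3) = +1.0000; T[1,1] = 0.
  T[0,:] = [+0.0000  +1.5200  -0.1600]
  T[1,:] = [+1.0000  +0.0000  -0.6154]
  T[2,:] = [+0.7000  -1.0000  +0.0000]
|λ(T)| sorted: 1.5318, 1.2793, 0.2525.
ρ = 1.5318; 1.5318 > 1, so it fails to converge.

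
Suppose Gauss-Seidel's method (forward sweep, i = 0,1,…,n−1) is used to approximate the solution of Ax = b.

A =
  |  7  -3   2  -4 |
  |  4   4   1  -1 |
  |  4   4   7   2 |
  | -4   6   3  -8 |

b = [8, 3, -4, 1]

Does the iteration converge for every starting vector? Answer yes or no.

yes

Let D = diag(7, 4, 7, -8); L, U the strict triangles.
T_GS = -(D+L)⁻¹U: row 0 first, T[0,3] = -(-4)/(7) = +0.5714; later rows by forward substitution.
  T[0,:] = [+0.0000 +0.4286 -0.2857 +0.5714]
  T[1,:] = [+0.0000 -0.4286 +0.0357 -0.3214]
  T[2,:] = [+0.0000 -0.0000 +0.1429 -0.4286]
  T[3,:] = [+0.0000 -0.5357 +0.2232 -0.6875]
|roots of det(T-λI)|: 0.9278, 0.1284, 0.1284, 0.0000.
ρ = 0.9278; 0.9278 < 1 ⇒ converges.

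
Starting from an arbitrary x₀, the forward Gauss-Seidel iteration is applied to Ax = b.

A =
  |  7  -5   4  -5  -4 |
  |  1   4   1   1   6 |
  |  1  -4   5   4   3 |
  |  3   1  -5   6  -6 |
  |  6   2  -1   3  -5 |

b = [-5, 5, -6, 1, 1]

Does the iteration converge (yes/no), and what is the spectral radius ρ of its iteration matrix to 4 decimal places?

no, ρ = 1.4198

Diagonal D = diag(7, 4, 5, 6, -5); L, U strict lower/upper.
T_GS = -(D+L)⁻¹U: row 0 first, T[0,1] = -(-5)/(7) = +0.7143; later rows by forward substitution.
  T[0,:] = [+0.0000 +0.7143 -0.5714 +0.7143 +0.5714]
  T[1,:] = [+0.0000 -0.1786 -0.1071 -0.4286 -1.6429]
  T[2,:] = [+0.0000 -0.2857 +0.0286 -1.2857 -2.0286]
  T[3,:] = [+0.0000 -0.5655 +0.3274 -1.3571 -0.7024]
  T[4,:] = [+0.0000 +0.5036 -0.5379 +0.1286 +0.0129]
|eigenvalues of T|: 1.4198, 0.5238, 0.5238, 0.4401, 0.0000.
ρ = 1.4198; 1.4198 > 1: divergent.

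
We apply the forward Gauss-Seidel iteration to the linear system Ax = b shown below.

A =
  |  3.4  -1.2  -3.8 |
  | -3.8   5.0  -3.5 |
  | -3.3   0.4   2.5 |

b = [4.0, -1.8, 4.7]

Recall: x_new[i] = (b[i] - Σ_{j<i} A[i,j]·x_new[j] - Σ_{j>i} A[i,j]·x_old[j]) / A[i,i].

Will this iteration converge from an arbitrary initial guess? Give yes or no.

Split A = D + L + U, D = diag(3.4, 5, 2.5).
GS T = -(D+L)⁻¹U: row 0 first, T[0,1] = -(-1.2)/(3.4) = +0.3529; later rows by forward substitution.
  T[0,:] = [+0.0000, +0.3529, +1.1176]
  T[1,:] = [+0.0000, +0.2682, +1.5494]
  T[2,:] = [+0.0000, +0.4230, +1.2274]
|λ(T)| sorted: 1.6887, 0.1931, 0.0000.
ρ = 1.6887; 1.6887 > 1 ⇒ diverges.

no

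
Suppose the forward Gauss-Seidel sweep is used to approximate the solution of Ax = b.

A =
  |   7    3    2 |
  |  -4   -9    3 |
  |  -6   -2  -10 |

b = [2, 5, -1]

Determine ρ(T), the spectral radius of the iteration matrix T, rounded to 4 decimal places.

0.4573

A = D + L + U where D = diag(7, -9, -10).
GS T = -(D+L)⁻¹U: row 0 first, T[0,2] = -(2)/(7) = -0.2857; later rows by forward substitution.
  T[0,:] = [+0.0000, -0.4286, -0.2857]
  T[1,:] = [+0.0000, +0.1905, +0.4603]
  T[2,:] = [+0.0000, +0.2190, +0.0794]
eigenvalue magnitudes: 0.4573, 0.1874, 0.0000.
ρ = 0.4573; 0.4573 < 1 ⇒ converges.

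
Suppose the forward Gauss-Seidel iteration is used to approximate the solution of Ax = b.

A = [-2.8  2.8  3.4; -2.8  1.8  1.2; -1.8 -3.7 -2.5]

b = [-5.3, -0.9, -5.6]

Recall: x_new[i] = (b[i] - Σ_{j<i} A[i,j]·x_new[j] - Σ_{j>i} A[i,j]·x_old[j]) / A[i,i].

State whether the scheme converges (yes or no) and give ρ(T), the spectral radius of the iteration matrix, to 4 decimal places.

no, ρ = 1.4571

Write A = D+L+U with D = diag(-2.8, 1.8, -2.5).
Gauss-Seidel: T = -(D+L)⁻¹U, row 0 first, T[0,1] = -(2.8)/(-2.8) = +1.0000; later rows by forward substitution.
  T[0,:] = [+0.0000, +1.0000, +1.2143]
  T[1,:] = [+0.0000, +1.5556, +1.2222]
  T[2,:] = [+0.0000, -3.0222, -2.6832]
moduli |λ_i(T)| = 1.4571, 0.3294, 0.0000.
spectral radius ρ = 1.4571; 1.4571 > 1, so it fails to converge.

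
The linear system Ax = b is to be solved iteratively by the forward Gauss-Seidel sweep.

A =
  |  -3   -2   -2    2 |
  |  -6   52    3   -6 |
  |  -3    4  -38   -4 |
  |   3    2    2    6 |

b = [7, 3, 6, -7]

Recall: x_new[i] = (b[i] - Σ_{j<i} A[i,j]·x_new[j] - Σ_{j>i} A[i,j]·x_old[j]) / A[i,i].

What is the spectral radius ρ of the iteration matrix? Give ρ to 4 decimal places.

Let D = diag(-3, 52, -38, 6); L, U the strict triangles.
GS T = -(D+L)⁻¹U: row 0 first, T[0,3] = -(2)/(-3) = +0.6667; later rows by forward substitution.
  T[0,:] = [+0.0000  -0.6667  -0.6667  +0.6667]
  T[1,:] = [+0.0000  -0.0769  -0.1346  +0.1923]
  T[2,:] = [+0.0000  +0.0445  +0.0385  -0.1377]
  T[3,:] = [+0.0000  +0.3441  +0.3654  -0.3516]
eigenvalue magnitudes: 0.3737, 0.0822, 0.0659, 0.0000.
spectral radius ρ = 0.3737; 0.3737 < 1: convergent.

0.3737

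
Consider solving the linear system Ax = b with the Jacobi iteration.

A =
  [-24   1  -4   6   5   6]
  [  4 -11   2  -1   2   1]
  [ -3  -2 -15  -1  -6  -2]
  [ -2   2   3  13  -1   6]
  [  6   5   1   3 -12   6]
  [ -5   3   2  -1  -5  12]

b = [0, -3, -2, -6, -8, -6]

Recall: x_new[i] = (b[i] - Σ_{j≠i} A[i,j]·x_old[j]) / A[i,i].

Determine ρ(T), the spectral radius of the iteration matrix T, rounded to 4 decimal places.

0.8372

Diagonal D = diag(-24, -11, -15, 13, -12, 12); L, U strict lower/upper.
T_J = -D⁻¹(L+U): T[4,2] = -(1)/(-12) = +0.0833; T[4,4] = 0.
  T[0,:] = [+0.0000 +0.0417 -0.1667 +0.2500 +0.2083 +0.2500]
  T[1,:] = [+0.3636 +0.0000 +0.1818 -0.0909 +0.1818 +0.0909]
  T[2,:] = [-0.2000 -0.1333 +0.0000 -0.0667 -0.4000 -0.1333]
  T[3,:] = [+0.1538 -0.1538 -0.2308 +0.0000 +0.0769 -0.4615]
  T[4,:] = [+0.5000 +0.4167 +0.0833 +0.2500 +0.0000 +0.5000]
  T[5,:] = [+0.4167 -0.2500 -0.1667 +0.0833 +0.4167 +0.0000]
eigenvalue magnitudes: 0.8372, 0.6793, 0.2785, 0.2785, 0.2297, 0.0492.
ρ(T) = max|λ| = 0.8372; 0.8372 < 1, so it converges for any x₀.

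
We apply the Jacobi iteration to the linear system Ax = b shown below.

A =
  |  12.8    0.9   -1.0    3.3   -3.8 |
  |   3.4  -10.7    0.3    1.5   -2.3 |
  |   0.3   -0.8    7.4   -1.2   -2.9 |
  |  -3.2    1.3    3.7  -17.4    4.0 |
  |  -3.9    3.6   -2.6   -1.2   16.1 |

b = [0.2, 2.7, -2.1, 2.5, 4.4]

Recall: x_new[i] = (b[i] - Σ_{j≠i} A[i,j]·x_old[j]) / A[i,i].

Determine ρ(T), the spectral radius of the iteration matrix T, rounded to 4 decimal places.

0.5073

Split A = D + L + U, D = diag(12.8, -10.7, 7.4, -17.4, 16.1).
Jacobi T = -D⁻¹(L+U): T[2,0] = -(0.3)/(7.4) = -0.0405; T[2,2] = 0.
  T[0,:] = [+0.0000 -0.0703 +0.0781 -0.2578 +0.2969]
  T[1,:] = [+0.3178 +0.0000 +0.0280 +0.1402 -0.2150]
  T[2,:] = [-0.0405 +0.1081 +0.0000 +0.1622 +0.3919]
  T[3,:] = [-0.1839 +0.0747 +0.2126 +0.0000 +0.2299]
  T[4,:] = [+0.2422 -0.2236 +0.1615 +0.0745 +0.0000]
|roots of det(T-λI)|: 0.5073, 0.3759, 0.2766, 0.2248, 0.2248.
spectral radius ρ = 0.5073; 0.5073 < 1 ⇒ converges.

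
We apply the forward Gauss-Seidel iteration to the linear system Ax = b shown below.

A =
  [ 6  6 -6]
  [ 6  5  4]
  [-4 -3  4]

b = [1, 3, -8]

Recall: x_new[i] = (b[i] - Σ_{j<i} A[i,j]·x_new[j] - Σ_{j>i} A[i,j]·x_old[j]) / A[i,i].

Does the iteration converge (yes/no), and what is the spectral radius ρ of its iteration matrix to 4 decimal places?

A = D + L + U where D = diag(6, 5, 4).
GS T = -(D+L)⁻¹U: row 0 first, T[0,2] = -(-6)/(6) = +1.0000; later rows by forward substitution.
  T[0,:] = [+0.0000  -1.0000  +1.0000]
  T[1,:] = [+0.0000  +1.2000  -2.0000]
  T[2,:] = [+0.0000  -0.1000  -0.5000]
eigenvalue magnitudes: 1.3105, 0.6105, 0.0000.
ρ(T) = max|λ| = 1.3105; 1.3105 > 1 ⇒ diverges.

no, ρ = 1.3105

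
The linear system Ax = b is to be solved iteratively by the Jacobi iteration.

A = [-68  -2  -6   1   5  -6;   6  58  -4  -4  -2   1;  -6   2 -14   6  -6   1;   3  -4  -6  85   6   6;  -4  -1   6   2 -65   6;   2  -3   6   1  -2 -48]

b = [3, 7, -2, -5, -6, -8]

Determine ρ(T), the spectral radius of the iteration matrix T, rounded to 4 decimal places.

Write A = D+L+U with D = diag(-68, 58, -14, 85, -65, -48).
Jacobi: T = -D⁻¹(L+U), T[1,5] = -(1)/(58) = -0.0172; T[1,1] = 0.
  T[0,:] = [+0.0000 -0.0294 -0.0882 +0.0147 +0.0735 -0.0882]
  T[1,:] = [-0.1034 +0.0000 +0.0690 +0.0690 +0.0345 -0.0172]
  T[2,:] = [-0.4286 +0.1429 +0.0000 +0.4286 -0.4286 +0.0714]
  T[3,:] = [-0.0353 +0.0471 +0.0706 +0.0000 -0.0706 -0.0706]
  T[4,:] = [-0.0615 -0.0154 +0.0923 +0.0308 +0.0000 +0.0923]
  T[5,:] = [+0.0417 -0.0625 +0.1250 +0.0208 -0.0417 +0.0000]
moduli |λ_i(T)| = 0.2635, 0.1738, 0.1738, 0.1662, 0.0514, 0.0385.
ρ = 0.2635; 0.2635 < 1, so it converges for any x₀.

0.2635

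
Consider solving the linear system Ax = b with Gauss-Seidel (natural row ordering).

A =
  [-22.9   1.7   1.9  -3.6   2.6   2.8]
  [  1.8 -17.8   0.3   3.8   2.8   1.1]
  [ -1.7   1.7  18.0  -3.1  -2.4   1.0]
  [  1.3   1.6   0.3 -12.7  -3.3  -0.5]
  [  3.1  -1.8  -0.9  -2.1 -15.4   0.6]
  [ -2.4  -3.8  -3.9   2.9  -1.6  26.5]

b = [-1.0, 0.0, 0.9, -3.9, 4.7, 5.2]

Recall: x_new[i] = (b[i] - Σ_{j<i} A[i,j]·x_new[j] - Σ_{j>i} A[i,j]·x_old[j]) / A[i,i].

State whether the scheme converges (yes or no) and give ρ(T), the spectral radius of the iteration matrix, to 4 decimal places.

Split A = D + L + U, D = diag(-22.9, -17.8, 18, -12.7, -15.4, 26.5).
GS T = -(D+L)⁻¹U: row 0 first, T[0,2] = -(1.9)/(-22.9) = +0.0830; later rows by forward substitution.
  T[0,:] = [+0.0000 +0.0742 +0.0830 -0.1572 +0.1135 +0.1223]
  T[1,:] = [+0.0000 +0.0075 +0.0252 +0.1976 +0.1688 +0.0742]
  T[2,:] = [+0.0000 +0.0063 +0.0055 +0.1387 +0.1281 -0.0510]
  T[3,:] = [+0.0000 +0.0087 +0.0118 +0.0121 -0.2239 -0.0187]
  T[4,:] = [+0.0000 +0.0125 +0.0118 -0.0645 +0.0262 +0.0604]
  T[5,:] = [+0.0000 +0.0085 +0.0114 +0.0293 +0.0794 +0.0199]
|roots of det(T-λI)|: 0.1565, 0.1249, 0.1249, 0.0090, 0.0090, 0.0000.
spectral radius ρ = 0.1565; 0.1565 < 1, so it converges for any x₀.

yes, ρ = 0.1565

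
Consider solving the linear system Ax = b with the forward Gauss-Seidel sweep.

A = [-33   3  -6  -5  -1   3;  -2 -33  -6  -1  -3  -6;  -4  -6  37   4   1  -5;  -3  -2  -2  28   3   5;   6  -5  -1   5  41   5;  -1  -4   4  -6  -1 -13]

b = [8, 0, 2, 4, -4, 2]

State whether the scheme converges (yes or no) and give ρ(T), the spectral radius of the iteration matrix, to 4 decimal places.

A = D + L + U where D = diag(-33, -33, 37, 28, 41, -13).
Gauss-Seidel: T = -(D+L)⁻¹U, row 0 first, T[0,3] = -(-5)/(-33) = -0.1515; later rows by forward substitution.
  T[0,:] = [+0.0000, +0.0909, -0.1818, -0.1515, -0.0303, +0.0909]
  T[1,:] = [+0.0000, -0.0055, -0.1708, -0.0211, -0.0891, -0.1873]
  T[2,:] = [+0.0000, +0.0089, -0.0474, -0.1279, -0.0447, +0.1146]
  T[3,:] = [+0.0000, +0.0100, -0.0351, -0.0269, -0.1199, -0.1740]
  T[4,:] = [+0.0000, -0.0150, +0.0089, +0.0198, +0.0071, -0.1341]
  T[5,:] = [+0.0000, -0.0060, +0.0675, -0.0103, +0.0708, +0.1765]
|eigenvalues of T|: 0.2036, 0.0903, 0.0903, 0.0376, 0.0288, 0.0000.
ρ(T) = max|λ| = 0.2036; 0.2036 < 1, so it converges for any x₀.

yes, ρ = 0.2036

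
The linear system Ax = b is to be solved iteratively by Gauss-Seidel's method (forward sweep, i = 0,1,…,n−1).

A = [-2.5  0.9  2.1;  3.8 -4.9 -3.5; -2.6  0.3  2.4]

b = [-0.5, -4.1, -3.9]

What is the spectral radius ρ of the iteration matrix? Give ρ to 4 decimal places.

0.8808

Let D = diag(-2.5, -4.9, 2.4); L, U the strict triangles.
T_GS = -(D+L)⁻¹U: row 0 first, T[0,2] = -(2.1)/(-2.5) = +0.8400; later rows by forward substitution.
  T[0,:] = [+0.0000  +0.3600  +0.8400]
  T[1,:] = [+0.0000  +0.2792  -0.0629]
  T[2,:] = [+0.0000  +0.3551  +0.9179]
|eigenvalues of T|: 0.8808, 0.3163, 0.0000.
ρ(T) = max|λ| = 0.8808; 0.8808 < 1 ⇒ converges.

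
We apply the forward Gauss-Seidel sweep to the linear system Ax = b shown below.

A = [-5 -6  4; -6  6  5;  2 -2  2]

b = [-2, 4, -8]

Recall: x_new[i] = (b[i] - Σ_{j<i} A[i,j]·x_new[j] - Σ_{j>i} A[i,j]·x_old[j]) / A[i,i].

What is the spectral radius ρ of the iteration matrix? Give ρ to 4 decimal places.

Write A = D+L+U with D = diag(-5, 6, 2).
T_GS = -(D+L)⁻¹U: row 0 first, T[0,2] = -(4)/(-5) = +0.8000; later rows by forward substitution.
  T[0,:] = [+0.0000, -1.2000, +0.8000]
  T[1,:] = [+0.0000, -1.2000, -0.0333]
  T[2,:] = [+0.0000, -0.0000, -0.8333]
moduli |λ_i(T)| = 1.2000, 0.8333, 0.0000.
ρ = 1.2000; 1.2000 > 1 ⇒ diverges.

1.2000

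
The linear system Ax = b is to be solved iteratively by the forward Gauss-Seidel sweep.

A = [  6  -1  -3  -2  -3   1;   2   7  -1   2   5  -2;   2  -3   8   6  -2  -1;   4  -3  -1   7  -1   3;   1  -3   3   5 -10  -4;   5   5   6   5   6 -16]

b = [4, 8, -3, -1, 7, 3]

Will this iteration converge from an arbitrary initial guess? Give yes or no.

Split A = D + L + U, D = diag(6, 7, 8, 7, -10, -16).
T_GS = -(D+L)⁻¹U: row 0 first, T[0,2] = -(-3)/(6) = +0.5000; later rows by forward substitution.
  T[0,:] = [+0.0000 +0.1667 +0.5000 +0.3333 +0.5000 -0.1667]
  T[1,:] = [+0.0000 -0.0476 +0.0000 -0.3810 -0.8571 +0.3333]
  T[2,:] = [+0.0000 -0.0595 -0.1250 -0.9762 -0.1964 +0.2917]
  T[3,:] = [+0.0000 -0.1241 -0.3036 -0.4932 -0.5383 -0.1488]
  T[4,:] = [+0.0000 -0.0490 -0.1393 -0.3918 -0.0209 -0.5036]
  T[5,:] = [+0.0000 -0.0423 -0.0377 -0.6820 -0.3613 -0.0739]
|roots of det(T-λI)|: 1.3104, 0.3897, 0.3897, 0.2141, 0.0075, 0.0000.
spectral radius ρ = 1.3104; 1.3104 > 1: divergent.

no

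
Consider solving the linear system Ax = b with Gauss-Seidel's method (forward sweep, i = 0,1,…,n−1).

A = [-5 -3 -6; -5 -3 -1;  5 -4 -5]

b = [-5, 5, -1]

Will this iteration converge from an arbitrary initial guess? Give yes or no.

no

A = D + L + U where D = diag(-5, -3, -5).
T_GS = -(D+L)⁻¹U: row 0 first, T[0,2] = -(-6)/(-5) = -1.2000; later rows by forward substitution.
  T[0,:] = [+0.0000 -0.6000 -1.2000]
  T[1,:] = [+0.0000 +1.0000 +1.6667]
  T[2,:] = [+0.0000 -1.4000 -2.5333]
|eigenvalues of T|: 1.6542, 0.1209, 0.0000.
ρ(T) = max|λ| = 1.6542; 1.6542 > 1 ⇒ diverges.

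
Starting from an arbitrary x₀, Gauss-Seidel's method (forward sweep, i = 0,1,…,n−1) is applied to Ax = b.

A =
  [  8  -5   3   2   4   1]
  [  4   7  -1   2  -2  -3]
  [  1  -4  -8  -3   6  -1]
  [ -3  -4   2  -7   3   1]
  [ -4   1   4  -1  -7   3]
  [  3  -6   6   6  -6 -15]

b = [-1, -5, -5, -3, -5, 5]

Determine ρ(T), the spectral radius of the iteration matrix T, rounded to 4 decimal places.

1.2043

Let D = diag(8, 7, -8, -7, -7, -15); L, U the strict triangles.
Gauss-Seidel: T = -(D+L)⁻¹U, row 0 first, T[0,4] = -(4)/(8) = -0.5000; later rows by forward substitution.
  T[0,:] = [+0.0000  +0.6250  -0.3750  -0.2500  -0.5000  -0.1250]
  T[1,:] = [+0.0000  -0.3571  +0.3571  -0.1429  +0.5714  +0.5000]
  T[2,:] = [+0.0000  +0.2567  -0.2254  -0.3348  +0.4018  -0.3906]
  T[3,:] = [+0.0000  +0.0096  -0.1078  +0.0931  +0.4311  -0.2009]
  T[4,:] = [+0.0000  -0.2628  +0.1519  -0.0822  +0.5353  +0.3769]
  T[5,:] = [+0.0000  +0.4795  -0.4119  -0.0567  -0.2095  -0.6124]
moduli |λ_i(T)| = 1.2043, 0.2142, 0.2142, 0.1541, 0.1444, 0.0000.
ρ(T) = max|λ| = 1.2043; 1.2043 > 1: divergent.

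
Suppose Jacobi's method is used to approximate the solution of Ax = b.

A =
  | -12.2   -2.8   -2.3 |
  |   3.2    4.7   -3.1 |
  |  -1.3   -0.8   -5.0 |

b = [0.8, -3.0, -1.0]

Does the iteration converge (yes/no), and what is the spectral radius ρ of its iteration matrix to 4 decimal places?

yes, ρ = 0.3855

A = D + L + U where D = diag(-12.2, 4.7, -5).
T_J = -D⁻¹(L+U): T[1,0] = -(3.2)/(4.7) = -0.6809; T[1,1] = 0.
  T[0,:] = [+0.0000, -0.2295, -0.1885]
  T[1,:] = [-0.6809, +0.0000, +0.6596]
  T[2,:] = [-0.2600, -0.1600, +0.0000]
eigenvalue magnitudes: 0.3855, 0.2210, 0.2210.
ρ(T) = max|λ| = 0.3855; 0.3855 < 1 ⇒ converges.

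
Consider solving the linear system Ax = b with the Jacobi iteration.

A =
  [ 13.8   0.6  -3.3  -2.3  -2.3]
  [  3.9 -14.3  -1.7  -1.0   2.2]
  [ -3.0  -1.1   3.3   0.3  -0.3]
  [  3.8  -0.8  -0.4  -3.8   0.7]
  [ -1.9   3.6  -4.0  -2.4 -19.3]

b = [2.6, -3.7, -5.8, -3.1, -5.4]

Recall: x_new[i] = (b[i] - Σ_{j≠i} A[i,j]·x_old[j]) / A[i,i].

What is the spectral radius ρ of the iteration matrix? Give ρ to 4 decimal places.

0.6423

Write A = D+L+U with D = diag(13.8, -14.3, 3.3, -3.8, -19.3).
Jacobi: T = -D⁻¹(L+U), T[4,2] = -(-4)/(-19.3) = -0.2073; T[4,4] = 0.
  T[0,:] = [+0.0000 -0.0435 +0.2391 +0.1667 +0.1667]
  T[1,:] = [+0.2727 +0.0000 -0.1189 -0.0699 +0.1538]
  T[2,:] = [+0.9091 +0.3333 +0.0000 -0.0909 +0.0909]
  T[3,:] = [+1.0000 -0.2105 -0.1053 +0.0000 +0.1842]
  T[4,:] = [-0.0984 +0.1865 -0.2073 -0.1244 +0.0000]
moduli |λ_i(T)| = 0.6423, 0.3672, 0.3672, 0.1517, 0.1023.
spectral radius ρ = 0.6423; 0.6423 < 1: convergent.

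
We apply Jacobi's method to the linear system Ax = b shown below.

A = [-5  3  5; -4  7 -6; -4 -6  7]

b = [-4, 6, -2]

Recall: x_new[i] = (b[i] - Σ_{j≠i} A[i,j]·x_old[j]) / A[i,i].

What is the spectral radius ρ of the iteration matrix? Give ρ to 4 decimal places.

1.4764

Split A = D + L + U, D = diag(-5, 7, 7).
Jacobi T = -D⁻¹(L+U): T[2,1] = -(-6)/(7) = +0.8571; T[2,2] = 0.
  T[0,:] = [+0.0000 +0.6000 +1.0000]
  T[1,:] = [+0.5714 +0.0000 +0.8571]
  T[2,:] = [+0.5714 +0.8571 +0.0000]
moduli |λ_i(T)| = 1.4764, 0.8571, 0.6193.
spectral radius ρ = 1.4764; 1.4764 > 1 ⇒ diverges.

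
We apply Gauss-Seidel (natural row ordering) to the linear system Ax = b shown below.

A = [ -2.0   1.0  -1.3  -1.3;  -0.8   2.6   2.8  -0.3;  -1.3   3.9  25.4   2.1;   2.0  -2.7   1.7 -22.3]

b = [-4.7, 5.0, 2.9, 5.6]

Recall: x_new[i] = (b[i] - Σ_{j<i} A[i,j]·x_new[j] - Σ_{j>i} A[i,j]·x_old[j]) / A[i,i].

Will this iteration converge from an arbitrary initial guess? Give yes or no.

Write A = D+L+U with D = diag(-2, 2.6, 25.4, -22.3).
Gauss-Seidel: T = -(D+L)⁻¹U, row 0 first, T[0,3] = -(-1.3)/(-2) = -0.6500; later rows by forward substitution.
  T[0,:] = [+0.0000  +0.5000  -0.6500  -0.6500]
  T[1,:] = [+0.0000  +0.1538  -1.2769  -0.0846]
  T[2,:] = [+0.0000  +0.0020  +0.1628  -0.1030]
  T[3,:] = [+0.0000  +0.0264  +0.1087  -0.0559]
eigenvalue magnitudes: 0.2341, 0.1306, 0.1306, 0.0000.
ρ(T) = max|λ| = 0.2341; 0.2341 < 1, so it converges for any x₀.

yes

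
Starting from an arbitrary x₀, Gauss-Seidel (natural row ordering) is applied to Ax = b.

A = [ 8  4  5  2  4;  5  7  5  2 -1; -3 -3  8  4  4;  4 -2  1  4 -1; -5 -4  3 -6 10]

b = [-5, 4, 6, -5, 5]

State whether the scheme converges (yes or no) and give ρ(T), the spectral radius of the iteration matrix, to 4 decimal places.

Write A = D+L+U with D = diag(8, 7, 8, 4, 10).
GS T = -(D+L)⁻¹U: row 0 first, T[0,4] = -(4)/(8) = -0.5000; later rows by forward substitution.
  T[0,:] = [+0.0000 -0.5000 -0.6250 -0.2500 -0.5000]
  T[1,:] = [+0.0000 +0.3571 -0.2679 -0.1071 +0.5000]
  T[2,:] = [+0.0000 -0.0536 -0.3348 -0.6339 -0.5000]
  T[3,:] = [+0.0000 +0.6920 +0.5748 +0.3549 +1.1250]
  T[4,:] = [+0.0000 +0.3241 +0.0257 +0.2353 +0.7750]
|eigenvalues of T|: 1.2553, 0.5734, 0.5734, 0.0541, 0.0000.
ρ = 1.2553; 1.2553 > 1, so it fails to converge.

no, ρ = 1.2553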